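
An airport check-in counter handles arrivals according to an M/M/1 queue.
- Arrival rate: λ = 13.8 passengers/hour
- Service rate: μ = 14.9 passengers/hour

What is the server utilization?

Server utilization: ρ = λ/μ
ρ = 13.8/14.9 = 0.9262
The server is busy 92.62% of the time.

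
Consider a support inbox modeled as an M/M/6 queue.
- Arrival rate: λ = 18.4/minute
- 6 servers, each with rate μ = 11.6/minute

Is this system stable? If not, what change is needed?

Stability requires ρ = λ/(cμ) < 1
ρ = 18.4/(6 × 11.6) = 18.4/69.60 = 0.2644
Since 0.2644 < 1, the system is STABLE.
The servers are busy 26.44% of the time.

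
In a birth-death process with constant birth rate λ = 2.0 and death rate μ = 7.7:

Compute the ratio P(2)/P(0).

For constant rates: P(n)/P(0) = (λ/μ)^n
P(2)/P(0) = (2.0/7.7)^2 = 0.2597403^2 = 0.06747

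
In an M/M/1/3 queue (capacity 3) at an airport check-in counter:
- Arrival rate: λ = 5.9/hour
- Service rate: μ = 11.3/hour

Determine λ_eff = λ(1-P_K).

ρ = λ/μ = 5.9/11.3 = 0.522124
P₀ = (1-ρ)/(1-ρ^(K+1)) = (1-0.522124)/(1-0.522124^4) = 0.47788/0.92568 = 0.5162
P_K = P₀×ρ^K = 0.51624 × 0.522124^3 = 0.51624 × 0.14234 = 0.07348
λ_eff = λ(1-P_K) = 5.9 × (1 - 0.07348) = 5.9 × 0.92652 = 5.4665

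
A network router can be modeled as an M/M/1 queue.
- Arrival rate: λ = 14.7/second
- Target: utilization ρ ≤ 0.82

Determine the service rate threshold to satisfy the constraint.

ρ = λ/μ, so μ = λ/ρ
μ ≥ 14.7/0.82 = 17.9268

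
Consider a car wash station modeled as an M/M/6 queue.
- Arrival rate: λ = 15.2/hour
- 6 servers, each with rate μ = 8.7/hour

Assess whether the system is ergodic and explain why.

Stability requires ρ = λ/(cμ) < 1
ρ = 15.2/(6 × 8.7) = 15.2/52.20 = 0.2912
Since 0.2912 < 1, the system is STABLE.
The servers are busy 29.12% of the time.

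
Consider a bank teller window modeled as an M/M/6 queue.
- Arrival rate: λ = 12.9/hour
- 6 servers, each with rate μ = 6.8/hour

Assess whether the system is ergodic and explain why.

Stability requires ρ = λ/(cμ) < 1
ρ = 12.9/(6 × 6.8) = 12.9/40.80 = 0.3162
Since 0.3162 < 1, the system is STABLE.
The servers are busy 31.62% of the time.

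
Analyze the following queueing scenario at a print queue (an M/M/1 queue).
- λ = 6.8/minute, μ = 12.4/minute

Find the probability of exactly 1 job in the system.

ρ = λ/μ = 6.8/12.4 = 0.5484
P(n) = (1-ρ)ρⁿ
P(1) = (1-0.5484) × 0.5484^1
P(1) = 0.4516 × 0.5484
P(1) = 0.2477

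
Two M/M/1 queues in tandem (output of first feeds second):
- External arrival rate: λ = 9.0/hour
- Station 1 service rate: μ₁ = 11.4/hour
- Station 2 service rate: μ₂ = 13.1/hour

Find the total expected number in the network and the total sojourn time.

By Jackson's theorem, each station behaves as independent M/M/1.
Station 1: ρ₁ = 9.0/11.4 = 0.7895, L₁ = ρ₁/(1-ρ₁) = λ/(μ₁-λ) = 9.0/2.40 = 3.7500
Station 2: ρ₂ = 9.0/13.1 = 0.6870, L₂ = ρ₂/(1-ρ₂) = λ/(μ₂-λ) = 9.0/4.10 = 2.1951
Total: L = L₁ + L₂ = 3.7500 + 2.1951 = 5.9451
W = L/λ = 5.9451/9.0 = 0.6606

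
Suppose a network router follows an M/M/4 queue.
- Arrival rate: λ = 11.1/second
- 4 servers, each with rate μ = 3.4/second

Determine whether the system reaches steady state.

Stability requires ρ = λ/(cμ) < 1
ρ = 11.1/(4 × 3.4) = 11.1/13.60 = 0.8162
Since 0.8162 < 1, the system is STABLE.
The servers are busy 81.62% of the time.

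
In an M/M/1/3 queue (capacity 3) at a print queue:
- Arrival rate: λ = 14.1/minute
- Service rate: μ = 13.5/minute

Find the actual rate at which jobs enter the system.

ρ = λ/μ = 14.1/13.5 = 1.04444
P₀ = (1-ρ)/(1-ρ^(K+1)) = (1-1.04444)/(1-1.04444^4) = -0.04444/-0.1900 = 0.2339
P_K = P₀×ρ^K = 0.2339 × 1.04444^3 = 0.2339 × 1.1393 = 0.2665
λ_eff = λ(1-P_K) = 14.1 × (1 - 0.266535) = 14.1 × 0.73347 = 10.3419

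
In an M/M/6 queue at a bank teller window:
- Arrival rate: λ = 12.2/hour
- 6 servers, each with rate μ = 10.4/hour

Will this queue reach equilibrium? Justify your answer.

Stability requires ρ = λ/(cμ) < 1
ρ = 12.2/(6 × 10.4) = 12.2/62.40 = 0.1955
Since 0.1955 < 1, the system is STABLE.
The servers are busy 19.55% of the time.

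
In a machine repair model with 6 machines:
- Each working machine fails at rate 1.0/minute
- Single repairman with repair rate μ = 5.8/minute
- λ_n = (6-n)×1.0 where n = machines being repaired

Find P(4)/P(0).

P(4)/P(0) = ∏_{i=0}^{4-1} λ_i/μ_{i+1}
= (6-0)×1.0/5.8 × (6-1)×1.0/5.8 × (6-2)×1.0/5.8 × (6-3)×1.0/5.8
= 0.3181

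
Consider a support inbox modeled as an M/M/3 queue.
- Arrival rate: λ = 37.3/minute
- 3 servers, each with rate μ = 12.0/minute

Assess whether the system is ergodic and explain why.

Stability requires ρ = λ/(cμ) < 1
ρ = 37.3/(3 × 12.0) = 37.3/36.00 = 1.0361
Since 1.0361 ≥ 1, the system is UNSTABLE.
Need c > λ/μ = 37.3/12.0 = 3.11.
Minimum servers needed: c = 4.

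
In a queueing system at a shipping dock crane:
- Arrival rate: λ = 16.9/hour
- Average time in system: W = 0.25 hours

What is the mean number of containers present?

Little's Law: L = λW
L = 16.9 × 0.25 = 4.2250 containers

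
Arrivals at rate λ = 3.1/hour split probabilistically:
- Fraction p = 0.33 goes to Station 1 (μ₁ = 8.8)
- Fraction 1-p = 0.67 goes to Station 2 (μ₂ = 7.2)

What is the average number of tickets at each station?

Effective rates: λ₁ = 3.1×0.33 = 1.023, λ₂ = 3.1×0.67 = 2.077
Station 1: ρ₁ = 1.023/8.8 = 0.11625, L₁ = ρ₁/(1-ρ₁) = 0.11625/(1-0.11625) = 0.1315
Station 2: ρ₂ = 2.077/7.2 = 0.28847, L₂ = ρ₂/(1-ρ₂) = 0.28847/(1-0.28847) = 0.4054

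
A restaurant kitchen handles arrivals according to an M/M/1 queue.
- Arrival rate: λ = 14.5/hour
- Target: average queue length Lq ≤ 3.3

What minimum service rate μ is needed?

For M/M/1: Lq = λ²/(μ(μ-λ))
Need Lq ≤ 3.3, i.e. μ(μ-λ) ≥ λ²/3.3
μ² - 14.5μ - 210.25/3.3 ≥ 0  →  μ² - 14.5μ - 63.71212 ≥ 0
Quadratic formula (positive root): μ = [λ + √(λ² + 4×63.71212)]/2
Discriminant: 210.25 + 4×63.71212 = 465.0985, √465.0985 = 21.56614
μ ≥ (14.5 + 21.56614)/2 = 18.0331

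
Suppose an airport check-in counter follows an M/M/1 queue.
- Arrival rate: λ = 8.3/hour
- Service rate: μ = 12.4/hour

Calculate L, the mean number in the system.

ρ = λ/μ = 8.3/12.4 = 0.6694
For M/M/1: L = λ/(μ-λ)
L = 8.3/(12.4-8.3) = 8.3/4.10
L = 2.0244 passengers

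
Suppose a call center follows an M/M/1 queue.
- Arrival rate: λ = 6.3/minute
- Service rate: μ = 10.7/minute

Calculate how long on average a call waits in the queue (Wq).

First, compute utilization: ρ = λ/μ = 6.3/10.7 = 0.5888
For M/M/1: Wq = λ/(μ(μ-λ))
Wq = 6.3/(10.7 × (10.7-6.3))
Wq = 6.3/(10.7 × 4.40)
Wq = 0.1338 minutes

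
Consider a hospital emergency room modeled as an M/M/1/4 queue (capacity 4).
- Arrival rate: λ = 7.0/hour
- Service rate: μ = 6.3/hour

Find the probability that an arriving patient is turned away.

ρ = λ/μ = 7.0/6.3 = 1.1111
P₀ = (1-ρ)/(1-ρ^(K+1)) = (1-1.1111)/(1-1.1111^5) = -0.1111/-0.6934 = 0.1602
P_K = P₀×ρ^K = 0.1602 × 1.1111^4 = 0.1602 × 1.5241 = 0.2442
Blocking probability = 24.42%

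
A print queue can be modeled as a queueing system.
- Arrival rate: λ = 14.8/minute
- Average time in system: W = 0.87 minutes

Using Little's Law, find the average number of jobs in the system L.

Little's Law: L = λW
L = 14.8 × 0.87 = 12.8760 jobs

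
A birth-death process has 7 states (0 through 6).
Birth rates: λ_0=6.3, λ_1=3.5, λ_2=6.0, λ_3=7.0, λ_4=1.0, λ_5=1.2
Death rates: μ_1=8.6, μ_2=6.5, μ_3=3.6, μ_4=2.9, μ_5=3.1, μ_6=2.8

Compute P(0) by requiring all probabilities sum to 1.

Ratios P(n)/P(0) = (λ₀···λₙ₋₁)/(μ₁···μₙ):
P(1)/P(0) = (6.3)/(8.6) = 0.73256
P(2)/P(0) = (6.3×3.5)/(8.6×6.5) = 0.39445
P(3)/P(0) = (6.3×3.5×6.0)/(8.6×6.5×3.6) = 0.65742
P(4)/P(0) = (6.3×3.5×6.0×7.0)/(8.6×6.5×3.6×2.9) = 1.5869
P(5)/P(0) = (6.3×3.5×6.0×7.0×1.0)/(8.6×6.5×3.6×2.9×3.1) = 0.51190
P(6)/P(0) = (6.3×3.5×6.0×7.0×1.0×1.2)/(8.6×6.5×3.6×2.9×3.1×2.8) = 0.21939

Normalization: ∑ P(n) = 1
P(0) × (1.0000 + 0.73256 + 0.39445 + 0.65742 + 1.5869 + 0.51190 + 0.21939) = 1
P(0) × 5.1026 = 1
P(0) = 1/5.1026 = 0.1960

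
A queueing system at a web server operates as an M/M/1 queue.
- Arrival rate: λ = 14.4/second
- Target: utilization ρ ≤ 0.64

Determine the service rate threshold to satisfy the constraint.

ρ = λ/μ, so μ = λ/ρ
μ ≥ 14.4/0.64 = 22.5000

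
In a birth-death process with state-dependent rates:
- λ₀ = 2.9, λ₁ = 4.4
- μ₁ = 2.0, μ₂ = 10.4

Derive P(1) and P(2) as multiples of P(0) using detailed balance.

Balance equations:
State 0: λ₀P₀ = μ₁P₁ → P₁ = (λ₀/μ₁)P₀ = (2.9/2.0)P₀ = 1.4500P₀
State 1: P₂ = (λ₀λ₁)/(μ₁μ₂)P₀ = (2.9×4.4)/(2.0×10.4)P₀ = 0.6135P₀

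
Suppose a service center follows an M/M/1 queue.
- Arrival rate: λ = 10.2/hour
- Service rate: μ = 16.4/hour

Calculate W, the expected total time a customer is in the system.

First, compute utilization: ρ = λ/μ = 10.2/16.4 = 0.6220
For M/M/1: W = 1/(μ-λ)
W = 1/(16.4-10.2) = 1/6.20
W = 0.1613 hours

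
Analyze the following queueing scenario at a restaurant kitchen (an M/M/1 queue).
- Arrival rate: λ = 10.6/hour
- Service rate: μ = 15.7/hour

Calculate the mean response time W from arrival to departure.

First, compute utilization: ρ = λ/μ = 10.6/15.7 = 0.6752
For M/M/1: W = 1/(μ-λ)
W = 1/(15.7-10.6) = 1/5.10
W = 0.1961 hours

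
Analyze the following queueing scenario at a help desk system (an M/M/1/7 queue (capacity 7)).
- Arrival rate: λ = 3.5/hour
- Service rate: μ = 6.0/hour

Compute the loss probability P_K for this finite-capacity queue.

ρ = λ/μ = 3.5/6.0 = 0.583333
P₀ = (1-ρ)/(1-ρ^(K+1)) = (1-0.583333)/(1-0.583333^8) = 0.41667/0.98659 = 0.4223
P_K = P₀×ρ^K = 0.422329 × 0.583333^7 = 0.422329 × 0.0229835 = 0.009707
Blocking probability = 0.97%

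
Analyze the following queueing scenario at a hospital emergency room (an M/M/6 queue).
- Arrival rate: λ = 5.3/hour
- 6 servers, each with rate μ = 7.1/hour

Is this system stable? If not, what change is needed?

Stability requires ρ = λ/(cμ) < 1
ρ = 5.3/(6 × 7.1) = 5.3/42.60 = 0.1244
Since 0.1244 < 1, the system is STABLE.
The servers are busy 12.44% of the time.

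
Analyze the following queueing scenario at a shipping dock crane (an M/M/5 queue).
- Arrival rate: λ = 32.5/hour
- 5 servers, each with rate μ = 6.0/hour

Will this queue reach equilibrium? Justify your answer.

Stability requires ρ = λ/(cμ) < 1
ρ = 32.5/(5 × 6.0) = 32.5/30.00 = 1.0833
Since 1.0833 ≥ 1, the system is UNSTABLE.
Need c > λ/μ = 32.5/6.0 = 5.42.
Minimum servers needed: c = 6.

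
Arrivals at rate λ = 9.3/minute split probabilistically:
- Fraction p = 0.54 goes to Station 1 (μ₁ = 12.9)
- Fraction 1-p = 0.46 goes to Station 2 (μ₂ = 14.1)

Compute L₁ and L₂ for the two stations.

Effective rates: λ₁ = 9.3×0.54 = 5.022, λ₂ = 9.3×0.46 = 4.278
Station 1: ρ₁ = 5.022/12.9 = 0.3893, L₁ = ρ₁/(1-ρ₁) = 0.3893/(1-0.3893) = 0.6375
Station 2: ρ₂ = 4.278/14.1 = 0.303404, L₂ = ρ₂/(1-ρ₂) = 0.303404/(1-0.303404) = 0.4356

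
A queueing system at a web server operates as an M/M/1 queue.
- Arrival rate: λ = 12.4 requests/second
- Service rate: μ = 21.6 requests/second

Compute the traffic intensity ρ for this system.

Server utilization: ρ = λ/μ
ρ = 12.4/21.6 = 0.5741
The server is busy 57.41% of the time.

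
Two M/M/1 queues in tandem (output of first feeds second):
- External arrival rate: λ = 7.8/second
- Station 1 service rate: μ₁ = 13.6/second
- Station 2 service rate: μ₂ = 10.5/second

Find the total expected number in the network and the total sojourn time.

By Jackson's theorem, each station behaves as independent M/M/1.
Station 1: ρ₁ = 7.8/13.6 = 0.5735, L₁ = ρ₁/(1-ρ₁) = λ/(μ₁-λ) = 7.8/5.80 = 1.3448
Station 2: ρ₂ = 7.8/10.5 = 0.7429, L₂ = ρ₂/(1-ρ₂) = λ/(μ₂-λ) = 7.8/2.70 = 2.8889
Total: L = L₁ + L₂ = 1.3448 + 2.8889 = 4.2337
W = L/λ = 4.2337/7.8 = 0.5428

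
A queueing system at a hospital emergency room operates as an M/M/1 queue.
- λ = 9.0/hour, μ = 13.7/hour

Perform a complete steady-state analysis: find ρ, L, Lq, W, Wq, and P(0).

Step 1: ρ = λ/μ = 9.0/13.7 = 0.6569
Step 2: L = λ/(μ-λ) = 9.0/4.70 = 1.9149
Step 3: Lq = λ²/(μ(μ-λ)) = 81.00/(13.7×4.70) = 1.2580
Step 4: W = 1/(μ-λ) = 1/4.70 = 0.21277
Step 5: Wq = λ/(μ(μ-λ)) = 9.0/(13.7×4.70) = 0.1398
Step 6: P(0) = 1-ρ = 0.3431
Verify: L = λW = 9.0×0.21277 = 1.9149 ✔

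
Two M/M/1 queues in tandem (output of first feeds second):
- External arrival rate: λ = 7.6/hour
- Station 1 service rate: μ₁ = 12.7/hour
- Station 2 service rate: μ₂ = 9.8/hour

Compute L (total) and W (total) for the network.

By Jackson's theorem, each station behaves as independent M/M/1.
Station 1: ρ₁ = 7.6/12.7 = 0.5984, L₁ = ρ₁/(1-ρ₁) = λ/(μ₁-λ) = 7.6/5.10 = 1.4902
Station 2: ρ₂ = 7.6/9.8 = 0.7755, L₂ = ρ₂/(1-ρ₂) = λ/(μ₂-λ) = 7.6/2.20 = 3.4545
Total: L = L₁ + L₂ = 1.4902 + 3.4545 = 4.9447
W = L/λ = 4.9447/7.6 = 0.6506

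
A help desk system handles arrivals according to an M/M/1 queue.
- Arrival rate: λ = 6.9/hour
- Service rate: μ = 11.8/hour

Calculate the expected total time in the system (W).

First, compute utilization: ρ = λ/μ = 6.9/11.8 = 0.5847
For M/M/1: W = 1/(μ-λ)
W = 1/(11.8-6.9) = 1/4.90
W = 0.2041 hours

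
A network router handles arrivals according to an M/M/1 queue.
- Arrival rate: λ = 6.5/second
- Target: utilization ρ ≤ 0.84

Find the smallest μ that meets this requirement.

ρ = λ/μ, so μ = λ/ρ
μ ≥ 6.5/0.84 = 7.7381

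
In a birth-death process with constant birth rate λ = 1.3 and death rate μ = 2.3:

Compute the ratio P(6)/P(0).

For constant rates: P(n)/P(0) = (λ/μ)^n
P(6)/P(0) = (1.3/2.3)^6 = 0.56522^6 = 0.03261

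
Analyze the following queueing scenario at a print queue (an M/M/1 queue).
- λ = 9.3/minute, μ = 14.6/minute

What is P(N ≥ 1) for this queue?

ρ = λ/μ = 9.3/14.6 = 0.6370
P(N ≥ n) = ρⁿ
P(N ≥ 1) = 0.6370^1
P(N ≥ 1) = 0.6370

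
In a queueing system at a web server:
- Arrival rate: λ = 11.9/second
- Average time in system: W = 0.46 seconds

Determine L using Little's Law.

Little's Law: L = λW
L = 11.9 × 0.46 = 5.4740 requests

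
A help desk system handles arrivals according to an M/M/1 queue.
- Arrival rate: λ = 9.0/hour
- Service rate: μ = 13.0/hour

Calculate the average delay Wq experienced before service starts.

First, compute utilization: ρ = λ/μ = 9.0/13.0 = 0.6923
For M/M/1: Wq = λ/(μ(μ-λ))
Wq = 9.0/(13.0 × (13.0-9.0))
Wq = 9.0/(13.0 × 4.00)
Wq = 0.1731 hours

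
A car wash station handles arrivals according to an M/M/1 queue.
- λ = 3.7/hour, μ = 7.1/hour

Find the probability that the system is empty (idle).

ρ = λ/μ = 3.7/7.1 = 0.5211
P(0) = 1 - ρ = 1 - 0.5211 = 0.4789
The server is idle 47.89% of the time.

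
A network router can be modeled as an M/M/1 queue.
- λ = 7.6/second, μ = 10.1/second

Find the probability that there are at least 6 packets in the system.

ρ = λ/μ = 7.6/10.1 = 0.75248
P(N ≥ n) = ρⁿ
P(N ≥ 6) = 0.75248^6
P(N ≥ 6) = 0.1815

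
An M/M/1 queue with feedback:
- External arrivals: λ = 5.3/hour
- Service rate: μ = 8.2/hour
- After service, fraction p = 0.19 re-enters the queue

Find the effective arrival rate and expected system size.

Effective arrival rate: λ_eff = λ/(1-p) = 5.3/(1-0.19) = 5.3/0.81 = 6.5432
ρ = λ_eff/μ = 6.5432/8.2 = 0.79795
L = ρ/(1-ρ) = 0.79795/(1-0.79795) = 3.9493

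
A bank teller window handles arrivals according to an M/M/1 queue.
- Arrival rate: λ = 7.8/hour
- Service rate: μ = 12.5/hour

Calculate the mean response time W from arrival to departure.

First, compute utilization: ρ = λ/μ = 7.8/12.5 = 0.6240
For M/M/1: W = 1/(μ-λ)
W = 1/(12.5-7.8) = 1/4.70
W = 0.2128 hours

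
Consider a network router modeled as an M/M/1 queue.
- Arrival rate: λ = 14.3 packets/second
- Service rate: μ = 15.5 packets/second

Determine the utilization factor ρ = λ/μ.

Server utilization: ρ = λ/μ
ρ = 14.3/15.5 = 0.9226
The server is busy 92.26% of the time.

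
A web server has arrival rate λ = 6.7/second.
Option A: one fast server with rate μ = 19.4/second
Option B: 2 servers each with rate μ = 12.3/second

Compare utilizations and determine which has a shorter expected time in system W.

Option A: single server μ = 19.4 (M/M/1)
  ρ_A = 6.7/19.4 = 0.3454
  W_A = 1/(μ-λ) = 1/(19.4-6.7) = 1/12.70 = 0.07874

Option B: 2 servers μ = 12.3 (M/M/2)
  ρ_B = λ/(cμ) = 6.7/(2×12.3) = 0.2724
  Offered load a = λ/μ = cρ = 6.7/12.3 = 0.5447
  P₀ = [ Σₙ₌₀^1 aⁿ/n! + a^2/(2!(1-ρ)) ]⁻¹
  Σ = a^0/0! + a^1/1! = 1.0000 + 0.5447 = 1.5447
  a^2/(2!(1-ρ)) = 0.2967/(2 × 0.7276) = 0.2039
  P₀ = 1/(1.5447 + 0.2039) = 0.5719
  Lq = P₀·a^2·ρ / (2!(1-ρ)²) = 0.57188 × 0.29671 × 0.27236 / (2 × 0.52946) = 0.04364
  Wq_B = Lq/λ = 0.043644/6.7 = 0.006514
  W_B = Wq_B + 1/μ = 0.006514 + 0.08130 = 0.08781

Since W_A = 0.07874 < W_B = 0.08781, Option A (single fast server) has the shorter time in system.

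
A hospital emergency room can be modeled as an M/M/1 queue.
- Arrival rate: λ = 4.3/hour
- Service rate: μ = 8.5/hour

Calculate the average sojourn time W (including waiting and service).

First, compute utilization: ρ = λ/μ = 4.3/8.5 = 0.5059
For M/M/1: W = 1/(μ-λ)
W = 1/(8.5-4.3) = 1/4.20
W = 0.2381 hours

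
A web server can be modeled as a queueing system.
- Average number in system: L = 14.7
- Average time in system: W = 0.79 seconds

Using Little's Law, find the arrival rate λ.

Little's Law: L = λW, so λ = L/W
λ = 14.7/0.79 = 18.6076 requests/second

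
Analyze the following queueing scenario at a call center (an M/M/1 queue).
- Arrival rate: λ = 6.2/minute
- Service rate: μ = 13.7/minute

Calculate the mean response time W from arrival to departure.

First, compute utilization: ρ = λ/μ = 6.2/13.7 = 0.4526
For M/M/1: W = 1/(μ-λ)
W = 1/(13.7-6.2) = 1/7.50
W = 0.1333 minutes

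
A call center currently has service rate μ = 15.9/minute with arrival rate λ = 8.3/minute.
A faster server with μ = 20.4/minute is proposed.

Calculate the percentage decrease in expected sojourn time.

System 1: ρ₁ = 8.3/15.9 = 0.5220, W₁ = 1/(15.9-8.3) = 0.13158
System 2: ρ₂ = 8.3/20.4 = 0.4069, W₂ = 1/(20.4-8.3) = 0.082645
Improvement: (W₁-W₂)/W₁ = (0.13158-0.082645)/0.13158 = 37.19%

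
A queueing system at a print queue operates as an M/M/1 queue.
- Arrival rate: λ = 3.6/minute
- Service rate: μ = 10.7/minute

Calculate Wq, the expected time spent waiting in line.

First, compute utilization: ρ = λ/μ = 3.6/10.7 = 0.3364
For M/M/1: Wq = λ/(μ(μ-λ))
Wq = 3.6/(10.7 × (10.7-3.6))
Wq = 3.6/(10.7 × 7.10)
Wq = 0.04739 minutes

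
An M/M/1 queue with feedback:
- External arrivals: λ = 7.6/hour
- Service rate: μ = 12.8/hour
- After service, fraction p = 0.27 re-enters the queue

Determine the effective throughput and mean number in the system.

Effective arrival rate: λ_eff = λ/(1-p) = 7.6/(1-0.27) = 7.6/0.73 = 10.41096
ρ = λ_eff/μ = 10.41096/12.8 = 0.813356
L = ρ/(1-ρ) = 0.813356/(1-0.813356) = 4.3578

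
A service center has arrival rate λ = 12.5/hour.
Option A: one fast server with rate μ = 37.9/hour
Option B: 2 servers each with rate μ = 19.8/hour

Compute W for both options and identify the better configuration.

Option A: single server μ = 37.9 (M/M/1)
  ρ_A = 12.5/37.9 = 0.3298
  W_A = 1/(μ-λ) = 1/(37.9-12.5) = 1/25.40 = 0.03937

Option B: 2 servers μ = 19.8 (M/M/2)
  ρ_B = λ/(cμ) = 12.5/(2×19.8) = 0.3157
  Offered load a = λ/μ = cρ = 12.5/19.8 = 0.6313
  P₀ = [ Σₙ₌₀^1 aⁿ/n! + a^2/(2!(1-ρ)) ]⁻¹
  Σ = a^0/0! + a^1/1! = 1.0000 + 0.6313 = 1.6313
  a^2/(2!(1-ρ)) = 0.3986/(2 × 0.6843) = 0.2912
  P₀ = 1/(1.6313 + 0.2912) = 0.5202
  Lq = P₀·a^2·ρ / (2!(1-ρ)²) = 0.520154 × 0.398556 × 0.315657 / (2 × 0.468326) = 0.06986
  Wq_B = Lq/λ = 0.069865/12.5 = 0.0055892
  W_B = Wq_B + 1/μ = 0.0055892 + 0.050505 = 0.05609

Since W_A = 0.03937 < W_B = 0.05609, Option A (single fast server) has the shorter time in system.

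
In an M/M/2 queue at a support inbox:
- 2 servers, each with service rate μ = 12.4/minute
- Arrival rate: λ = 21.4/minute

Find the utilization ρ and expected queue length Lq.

Traffic intensity: ρ = λ/(cμ) = 21.4/(2×12.4) = 0.8629
Since ρ = 0.8629 < 1, system is stable.
Offered load a = λ/μ = cρ = 21.4/12.4 = 1.7258
P₀ = [ Σₙ₌₀^1 aⁿ/n! + a^2/(2!(1-ρ)) ]⁻¹
Σ = a^0/0! + a^1/1! = 1.0000 + 1.7258 = 2.7258
a^2/(2!(1-ρ)) = 2.97841/(2 × 0.137097) = 10.8624
P₀ = 1/(2.7258 + 10.8624) = 0.07359
Lq = P₀·a^2·ρ / (2!(1-ρ)²) = 0.0735931 × 2.97841 × 0.862903 / (2 × 0.0187955) = 5.0315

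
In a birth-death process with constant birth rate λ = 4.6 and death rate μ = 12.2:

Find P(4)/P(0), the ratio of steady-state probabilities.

For constant rates: P(n)/P(0) = (λ/μ)^n
P(4)/P(0) = (4.6/12.2)^4 = 0.37705^4 = 0.02021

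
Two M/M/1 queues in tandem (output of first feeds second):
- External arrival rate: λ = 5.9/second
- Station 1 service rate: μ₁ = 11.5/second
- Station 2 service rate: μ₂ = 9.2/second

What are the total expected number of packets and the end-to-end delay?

By Jackson's theorem, each station behaves as independent M/M/1.
Station 1: ρ₁ = 5.9/11.5 = 0.5130, L₁ = ρ₁/(1-ρ₁) = λ/(μ₁-λ) = 5.9/5.60 = 1.0536
Station 2: ρ₂ = 5.9/9.2 = 0.6413, L₂ = ρ₂/(1-ρ₂) = λ/(μ₂-λ) = 5.9/3.30 = 1.7879
Total: L = L₁ + L₂ = 1.0536 + 1.7879 = 2.8415
W = L/λ = 2.8415/5.9 = 0.4816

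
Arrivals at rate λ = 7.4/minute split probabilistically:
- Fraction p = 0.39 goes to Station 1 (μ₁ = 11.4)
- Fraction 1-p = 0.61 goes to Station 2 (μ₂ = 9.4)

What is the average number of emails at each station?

Effective rates: λ₁ = 7.4×0.39 = 2.886, λ₂ = 7.4×0.61 = 4.514
Station 1: ρ₁ = 2.886/11.4 = 0.2532, L₁ = ρ₁/(1-ρ₁) = 0.2532/(1-0.2532) = 0.3390
Station 2: ρ₂ = 4.514/9.4 = 0.48021, L₂ = ρ₂/(1-ρ₂) = 0.48021/(1-0.48021) = 0.9239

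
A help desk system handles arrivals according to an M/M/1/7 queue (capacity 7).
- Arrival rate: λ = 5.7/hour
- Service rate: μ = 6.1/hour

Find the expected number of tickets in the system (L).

ρ = λ/μ = 5.7/6.1 = 0.93443
P₀ = (1-ρ)/(1-ρ^(K+1)) = (1-0.93443)/(1-0.93443^8) = 0.06557/0.4187 = 0.1566
P_K = P₀×ρ^K = 0.15659 × 0.93443^7 = 0.15659 × 0.62205 = 0.09741
L = ρ[1 - (K+1)ρ^K + Kρ^(K+1)] / [(1-ρ)(1-ρ^(K+1))]
L = 0.93443 × (1 - 8×0.622053 + 7×0.581265) / ((1 - 0.93443) × (1 - 0.581265)) = 3.1457 tickets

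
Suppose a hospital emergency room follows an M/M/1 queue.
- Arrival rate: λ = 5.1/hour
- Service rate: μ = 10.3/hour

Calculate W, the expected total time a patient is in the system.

First, compute utilization: ρ = λ/μ = 5.1/10.3 = 0.4951
For M/M/1: W = 1/(μ-λ)
W = 1/(10.3-5.1) = 1/5.20
W = 0.1923 hours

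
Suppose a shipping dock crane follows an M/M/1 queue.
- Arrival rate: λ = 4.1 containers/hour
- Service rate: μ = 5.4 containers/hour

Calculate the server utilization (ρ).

Server utilization: ρ = λ/μ
ρ = 4.1/5.4 = 0.7593
The server is busy 75.93% of the time.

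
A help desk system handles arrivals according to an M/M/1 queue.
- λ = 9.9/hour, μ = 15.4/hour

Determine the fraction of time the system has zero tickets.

ρ = λ/μ = 9.9/15.4 = 0.6429
P(0) = 1 - ρ = 1 - 0.6429 = 0.3571
The server is idle 35.71% of the time.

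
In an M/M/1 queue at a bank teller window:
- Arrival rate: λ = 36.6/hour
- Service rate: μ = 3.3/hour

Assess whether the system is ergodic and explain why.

Stability requires ρ = λ/(cμ) < 1
ρ = 36.6/(1 × 3.3) = 36.6/3.30 = 11.0909
Since 11.0909 ≥ 1, the system is UNSTABLE.
Queue grows without bound. Need μ > λ = 36.6.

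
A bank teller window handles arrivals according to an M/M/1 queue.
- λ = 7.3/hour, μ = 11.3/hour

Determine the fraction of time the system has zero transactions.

ρ = λ/μ = 7.3/11.3 = 0.6460
P(0) = 1 - ρ = 1 - 0.6460 = 0.3540
The server is idle 35.40% of the time.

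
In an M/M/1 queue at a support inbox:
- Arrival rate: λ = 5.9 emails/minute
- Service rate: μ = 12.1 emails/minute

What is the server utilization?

Server utilization: ρ = λ/μ
ρ = 5.9/12.1 = 0.4876
The server is busy 48.76% of the time.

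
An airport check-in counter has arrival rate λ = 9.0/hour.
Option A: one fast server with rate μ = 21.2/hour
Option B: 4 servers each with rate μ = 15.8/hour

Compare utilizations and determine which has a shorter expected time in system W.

Option A: single server μ = 21.2 (M/M/1)
  ρ_A = 9.0/21.2 = 0.4245
  W_A = 1/(μ-λ) = 1/(21.2-9.0) = 1/12.20 = 0.08197

Option B: 4 servers μ = 15.8 (M/M/4)
  ρ_B = λ/(cμ) = 9.0/(4×15.8) = 0.1424
  Offered load a = λ/μ = cρ = 9.0/15.8 = 0.5696
  P₀ = [ Σₙ₌₀^3 aⁿ/n! + a^4/(4!(1-ρ)) ]⁻¹
  Σ = a^0/0! + a^1/1! + a^2/2! + a^3/3! = 1.0000 + 0.56962 + 0.16223 + 0.030804 = 1.7627
  a^4/(4!(1-ρ)) = 0.10528/(24 × 0.85759) = 0.005115
  P₀ = 1/(1.7627 + 0.005115) = 0.5657
  Lq = P₀·a^4·ρ / (4!(1-ρ)²) = 0.5657 × 0.1053 × 0.1424 / (24 × 0.7355) = 0.0004805
  Wq_B = Lq/λ = 0.0004805/9.0 = 0.00005339
  W_B = Wq_B + 1/μ = 0.00005339 + 0.06329 = 0.06334

Since W_B = 0.06334 < W_A = 0.08197, Option B (multiple servers) has the shorter time in system.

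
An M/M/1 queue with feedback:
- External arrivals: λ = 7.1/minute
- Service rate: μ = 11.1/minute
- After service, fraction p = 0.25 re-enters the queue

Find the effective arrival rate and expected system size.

Effective arrival rate: λ_eff = λ/(1-p) = 7.1/(1-0.25) = 7.1/0.75 = 9.46667
ρ = λ_eff/μ = 9.46667/11.1 = 0.852853
L = ρ/(1-ρ) = 0.852853/(1-0.852853) = 5.7959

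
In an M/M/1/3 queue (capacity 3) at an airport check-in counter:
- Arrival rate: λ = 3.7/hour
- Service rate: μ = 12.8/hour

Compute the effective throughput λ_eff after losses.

ρ = λ/μ = 3.7/12.8 = 0.28906
P₀ = (1-ρ)/(1-ρ^(K+1)) = (1-0.28906)/(1-0.28906^4) = 0.7109/0.9930 = 0.7159
P_K = P₀×ρ^K = 0.7159 × 0.28906^3 = 0.7159 × 0.02415 = 0.01729
λ_eff = λ(1-P_K) = 3.7 × (1 - 0.01729) = 3.7 × 0.9827 = 3.6360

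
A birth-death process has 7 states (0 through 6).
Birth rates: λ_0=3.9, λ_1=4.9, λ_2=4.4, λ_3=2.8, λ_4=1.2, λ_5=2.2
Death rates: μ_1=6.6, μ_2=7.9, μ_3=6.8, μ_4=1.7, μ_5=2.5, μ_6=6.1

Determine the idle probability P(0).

Ratios P(n)/P(0) = (λ₀···λₙ₋₁)/(μ₁···μₙ):
P(1)/P(0) = (3.9)/(6.6) = 0.5909
P(2)/P(0) = (3.9×4.9)/(6.6×7.9) = 0.3665
P(3)/P(0) = (3.9×4.9×4.4)/(6.6×7.9×6.8) = 0.2372
P(4)/P(0) = (3.9×4.9×4.4×2.8)/(6.6×7.9×6.8×1.7) = 0.3906
P(5)/P(0) = (3.9×4.9×4.4×2.8×1.2)/(6.6×7.9×6.8×1.7×2.5) = 0.1875
P(6)/P(0) = (3.9×4.9×4.4×2.8×1.2×2.2)/(6.6×7.9×6.8×1.7×2.5×6.1) = 0.06762

Normalization: ∑ P(n) = 1
P(0) × (1.0000 + 0.5909 + 0.3665 + 0.2372 + 0.3906 + 0.1875 + 0.06762) = 1
P(0) × 2.8403 = 1
P(0) = 1/2.8403 = 0.3521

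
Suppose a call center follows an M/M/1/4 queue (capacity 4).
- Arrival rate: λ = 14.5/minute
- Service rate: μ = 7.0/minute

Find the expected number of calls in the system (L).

ρ = λ/μ = 14.5/7.0 = 2.0714
P₀ = (1-ρ)/(1-ρ^(K+1)) = (1-2.0714)/(1-2.0714^5) = -1.0714/-37.1347 = 0.02885
P_K = P₀×ρ^K = 0.028852 × 2.0714^4 = 0.028852 × 18.4101 = 0.5312
L = ρ[1 - (K+1)ρ^K + Kρ^(K+1)] / [(1-ρ)(1-ρ^(K+1))]
L = 2.0714 × (1 - 5×18.4101 + 4×38.1347) / ((1 - 2.0714) × (1 - 38.1347)) = 3.2013 calls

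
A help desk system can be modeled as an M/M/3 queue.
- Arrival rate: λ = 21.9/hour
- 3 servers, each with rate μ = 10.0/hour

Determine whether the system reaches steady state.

Stability requires ρ = λ/(cμ) < 1
ρ = 21.9/(3 × 10.0) = 21.9/30.00 = 0.7300
Since 0.7300 < 1, the system is STABLE.
The servers are busy 73.00% of the time.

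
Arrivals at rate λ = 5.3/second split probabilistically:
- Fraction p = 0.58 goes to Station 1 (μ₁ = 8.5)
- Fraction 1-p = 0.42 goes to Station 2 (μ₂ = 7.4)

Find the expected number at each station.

Effective rates: λ₁ = 5.3×0.58 = 3.074, λ₂ = 5.3×0.42 = 2.226
Station 1: ρ₁ = 3.074/8.5 = 0.36165, L₁ = ρ₁/(1-ρ₁) = 0.36165/(1-0.36165) = 0.5665
Station 2: ρ₂ = 2.226/7.4 = 0.3008, L₂ = ρ₂/(1-ρ₂) = 0.3008/(1-0.3008) = 0.4302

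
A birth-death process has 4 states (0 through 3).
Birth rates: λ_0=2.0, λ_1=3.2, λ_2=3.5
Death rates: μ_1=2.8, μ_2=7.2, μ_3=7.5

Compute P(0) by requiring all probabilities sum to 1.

Ratios P(n)/P(0) = (λ₀···λₙ₋₁)/(μ₁···μₙ):
P(1)/P(0) = (2.0)/(2.8) = 0.7143
P(2)/P(0) = (2.0×3.2)/(2.8×7.2) = 0.3175
P(3)/P(0) = (2.0×3.2×3.5)/(2.8×7.2×7.5) = 0.1481

Normalization: ∑ P(n) = 1
P(0) × (1.0000 + 0.7143 + 0.3175 + 0.1481) = 1
P(0) × 2.1799 = 1
P(0) = 1/2.1799 = 0.4587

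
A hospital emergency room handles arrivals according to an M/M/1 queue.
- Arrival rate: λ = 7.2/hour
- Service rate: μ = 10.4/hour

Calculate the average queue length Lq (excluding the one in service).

ρ = λ/μ = 7.2/10.4 = 0.6923
For M/M/1: Lq = λ²/(μ(μ-λ))
Lq = 51.84/(10.4 × 3.20)
Lq = 1.5577 patients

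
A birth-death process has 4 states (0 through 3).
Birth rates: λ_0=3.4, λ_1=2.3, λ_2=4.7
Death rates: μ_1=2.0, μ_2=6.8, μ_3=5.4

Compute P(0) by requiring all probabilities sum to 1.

Ratios P(n)/P(0) = (λ₀···λₙ₋₁)/(μ₁···μₙ):
P(1)/P(0) = (3.4)/(2.0) = 1.7000
P(2)/P(0) = (3.4×2.3)/(2.0×6.8) = 0.5750
P(3)/P(0) = (3.4×2.3×4.7)/(2.0×6.8×5.4) = 0.5005

Normalization: ∑ P(n) = 1
P(0) × (1.0000 + 1.7000 + 0.5750 + 0.5005) = 1
P(0) × 3.7755 = 1
P(0) = 1/3.7755 = 0.2649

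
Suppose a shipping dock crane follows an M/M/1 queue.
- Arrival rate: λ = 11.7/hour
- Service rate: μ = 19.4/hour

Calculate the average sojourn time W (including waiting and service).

First, compute utilization: ρ = λ/μ = 11.7/19.4 = 0.6031
For M/M/1: W = 1/(μ-λ)
W = 1/(19.4-11.7) = 1/7.70
W = 0.1299 hours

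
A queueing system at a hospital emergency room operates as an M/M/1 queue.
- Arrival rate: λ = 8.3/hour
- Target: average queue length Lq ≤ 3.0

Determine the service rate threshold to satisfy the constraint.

For M/M/1: Lq = λ²/(μ(μ-λ))
Need Lq ≤ 3.0, i.e. μ(μ-λ) ≥ λ²/3.0
μ² - 8.3μ - 68.89/3.0 ≥ 0  →  μ² - 8.3μ - 22.96333 ≥ 0
Quadratic formula (positive root): μ = [λ + √(λ² + 4×22.96333)]/2
Discriminant: 68.89 + 4×22.96333 = 160.7433, √160.7433 = 12.67846
μ ≥ (8.3 + 12.67846)/2 = 10.4892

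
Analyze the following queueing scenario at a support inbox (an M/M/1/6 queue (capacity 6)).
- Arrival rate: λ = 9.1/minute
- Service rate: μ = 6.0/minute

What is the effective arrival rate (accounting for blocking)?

ρ = λ/μ = 9.1/6.0 = 1.51667
P₀ = (1-ρ)/(1-ρ^(K+1)) = (1-1.51667)/(1-1.51667^7) = -0.5167/-17.4603 = 0.02959
P_K = P₀×ρ^K = 0.02959 × 1.51667^6 = 0.02959 × 12.1716 = 0.3602
λ_eff = λ(1-P_K) = 9.1 × (1 - 0.36017) = 9.1 × 0.63983 = 5.8225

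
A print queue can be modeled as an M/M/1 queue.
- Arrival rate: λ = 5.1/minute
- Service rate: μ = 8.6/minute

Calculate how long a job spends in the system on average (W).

First, compute utilization: ρ = λ/μ = 5.1/8.6 = 0.5930
For M/M/1: W = 1/(μ-λ)
W = 1/(8.6-5.1) = 1/3.50
W = 0.2857 minutes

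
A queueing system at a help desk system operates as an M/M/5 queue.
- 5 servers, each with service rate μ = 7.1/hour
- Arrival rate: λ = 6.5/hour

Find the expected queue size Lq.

Traffic intensity: ρ = λ/(cμ) = 6.5/(5×7.1) = 0.1831
Since ρ = 0.1831 < 1, system is stable.
Offered load a = λ/μ = cρ = 6.5/7.1 = 0.9155
P₀ = [ Σₙ₌₀^4 aⁿ/n! + a^5/(5!(1-ρ)) ]⁻¹
Σ = a^0/0! + a^1/1! + a^2/2! + a^3/3! + a^4/4! = 1.0000 + 0.91549 + 0.41906 + 0.12788 + 0.029269 = 2.4917
a^5/(5!(1-ρ)) = 0.6431/(120 × 0.8169) = 0.006560
P₀ = 1/(2.4917 + 0.006560) = 0.4003
Lq = P₀·a^5·ρ / (5!(1-ρ)²) = 0.4003 × 0.6431 × 0.1831 / (120 × 0.6673) = 0.0005886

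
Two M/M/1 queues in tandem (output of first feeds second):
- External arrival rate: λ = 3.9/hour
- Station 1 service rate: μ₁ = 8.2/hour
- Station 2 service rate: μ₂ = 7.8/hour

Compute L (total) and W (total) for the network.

By Jackson's theorem, each station behaves as independent M/M/1.
Station 1: ρ₁ = 3.9/8.2 = 0.4756, L₁ = ρ₁/(1-ρ₁) = λ/(μ₁-λ) = 3.9/4.30 = 0.9070
Station 2: ρ₂ = 3.9/7.8 = 0.5000, L₂ = ρ₂/(1-ρ₂) = λ/(μ₂-λ) = 3.9/3.90 = 1.0000
Total: L = L₁ + L₂ = 0.9070 + 1.0000 = 1.9070
W = L/λ = 1.9070/3.9 = 0.4890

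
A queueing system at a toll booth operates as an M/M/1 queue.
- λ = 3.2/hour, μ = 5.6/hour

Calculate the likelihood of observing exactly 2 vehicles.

ρ = λ/μ = 3.2/5.6 = 0.5714
P(n) = (1-ρ)ρⁿ
P(2) = (1-0.5714) × 0.5714^2
P(2) = 0.4286 × 0.3265
P(2) = 0.1399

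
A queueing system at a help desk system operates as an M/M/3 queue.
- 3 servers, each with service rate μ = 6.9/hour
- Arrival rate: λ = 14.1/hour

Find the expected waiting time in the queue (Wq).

Traffic intensity: ρ = λ/(cμ) = 14.1/(3×6.9) = 0.6812
Since ρ = 0.6812 < 1, system is stable.
Offered load a = λ/μ = cρ = 14.1/6.9 = 2.0435
P₀ = [ Σₙ₌₀^2 aⁿ/n! + a^3/(3!(1-ρ)) ]⁻¹
Σ = a^0/0! + a^1/1! + a^2/2! = 1.0000 + 2.0435 + 2.0879 = 5.1314
a^3/(3!(1-ρ)) = 8.5332/(6 × 0.31884) = 4.4605
P₀ = 1/(5.1314 + 4.4605) = 0.1043
Lq = P₀·a^3·ρ / (3!(1-ρ)²) = 0.104255 × 8.53316 × 0.681159 / (6 × 0.101659) = 0.9935
Wq = Lq/λ = 0.9935/14.1 = 0.07046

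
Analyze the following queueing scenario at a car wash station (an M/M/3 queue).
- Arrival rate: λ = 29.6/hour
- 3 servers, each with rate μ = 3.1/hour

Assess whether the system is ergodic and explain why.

Stability requires ρ = λ/(cμ) < 1
ρ = 29.6/(3 × 3.1) = 29.6/9.30 = 3.1828
Since 3.1828 ≥ 1, the system is UNSTABLE.
Need c > λ/μ = 29.6/3.1 = 9.55.
Minimum servers needed: c = 10.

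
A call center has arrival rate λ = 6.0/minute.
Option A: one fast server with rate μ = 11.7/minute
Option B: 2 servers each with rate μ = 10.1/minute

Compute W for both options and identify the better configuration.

Option A: single server μ = 11.7 (M/M/1)
  ρ_A = 6.0/11.7 = 0.5128
  W_A = 1/(μ-λ) = 1/(11.7-6.0) = 1/5.70 = 0.1754

Option B: 2 servers μ = 10.1 (M/M/2)
  ρ_B = λ/(cμ) = 6.0/(2×10.1) = 0.2970
  Offered load a = λ/μ = cρ = 6.0/10.1 = 0.5941
  P₀ = [ Σₙ₌₀^1 aⁿ/n! + a^2/(2!(1-ρ)) ]⁻¹
  Σ = a^0/0! + a^1/1! = 1.0000 + 0.5941 = 1.5941
  a^2/(2!(1-ρ)) = 0.3529/(2 × 0.7030) = 0.2510
  P₀ = 1/(1.5941 + 0.2510) = 0.5420
  Lq = P₀·a^2·ρ / (2!(1-ρ)²) = 0.54198 × 0.35291 × 0.29703 / (2 × 0.49417) = 0.05748
  Wq_B = Lq/λ = 0.057483/6.0 = 0.009581
  W_B = Wq_B + 1/μ = 0.009581 + 0.09901 = 0.1086

Since W_B = 0.1086 < W_A = 0.1754, Option B (multiple servers) has the shorter time in system.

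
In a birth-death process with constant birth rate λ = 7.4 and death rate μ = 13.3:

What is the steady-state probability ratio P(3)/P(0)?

For constant rates: P(n)/P(0) = (λ/μ)^n
P(3)/P(0) = (7.4/13.3)^3 = 0.55639^3 = 0.1722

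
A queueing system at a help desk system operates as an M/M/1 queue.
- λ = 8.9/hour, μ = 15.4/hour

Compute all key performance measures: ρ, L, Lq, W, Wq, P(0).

Step 1: ρ = λ/μ = 8.9/15.4 = 0.5779
Step 2: L = λ/(μ-λ) = 8.9/6.50 = 1.3692
Step 3: Lq = λ²/(μ(μ-λ)) = 79.21/(15.4×6.50) = 0.7913
Step 4: W = 1/(μ-λ) = 1/6.50 = 0.153846
Step 5: Wq = λ/(μ(μ-λ)) = 8.9/(15.4×6.50) = 0.08891
Step 6: P(0) = 1-ρ = 0.4221
Verify: L = λW = 8.9×0.153846 = 1.3692 ✔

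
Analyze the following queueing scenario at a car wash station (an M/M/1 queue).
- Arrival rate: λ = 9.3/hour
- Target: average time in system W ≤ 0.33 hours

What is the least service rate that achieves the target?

For M/M/1: W = 1/(μ-λ)
Need W ≤ 0.33, so 1/(μ-λ) ≤ 0.33
μ - λ ≥ 1/0.33 = 3.0303
μ ≥ 9.3 + 3.0303 = 12.3303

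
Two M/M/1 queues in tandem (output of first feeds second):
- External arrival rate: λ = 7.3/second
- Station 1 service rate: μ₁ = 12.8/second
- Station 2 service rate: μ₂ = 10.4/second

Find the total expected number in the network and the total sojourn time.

By Jackson's theorem, each station behaves as independent M/M/1.
Station 1: ρ₁ = 7.3/12.8 = 0.5703, L₁ = ρ₁/(1-ρ₁) = λ/(μ₁-λ) = 7.3/5.50 = 1.3273
Station 2: ρ₂ = 7.3/10.4 = 0.7019, L₂ = ρ₂/(1-ρ₂) = λ/(μ₂-λ) = 7.3/3.10 = 2.3548
Total: L = L₁ + L₂ = 1.3273 + 2.3548 = 3.6821
W = L/λ = 3.6821/7.3 = 0.5044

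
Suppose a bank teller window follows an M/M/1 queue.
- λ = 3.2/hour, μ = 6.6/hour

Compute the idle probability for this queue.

ρ = λ/μ = 3.2/6.6 = 0.4848
P(0) = 1 - ρ = 1 - 0.4848 = 0.5152
The server is idle 51.52% of the time.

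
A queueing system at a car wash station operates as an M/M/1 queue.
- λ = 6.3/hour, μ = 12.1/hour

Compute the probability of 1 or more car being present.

ρ = λ/μ = 6.3/12.1 = 0.5207
P(N ≥ n) = ρⁿ
P(N ≥ 1) = 0.5207^1
P(N ≥ 1) = 0.5207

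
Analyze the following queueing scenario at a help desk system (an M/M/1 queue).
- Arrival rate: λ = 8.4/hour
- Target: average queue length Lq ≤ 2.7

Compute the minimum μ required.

For M/M/1: Lq = λ²/(μ(μ-λ))
Need Lq ≤ 2.7, i.e. μ(μ-λ) ≥ λ²/2.7
μ² - 8.4μ - 70.56/2.7 ≥ 0  →  μ² - 8.4μ - 26.13333 ≥ 0
Quadratic formula (positive root): μ = [λ + √(λ² + 4×26.13333)]/2
Discriminant: 70.56 + 4×26.13333 = 175.0933, √175.0933 = 13.23228
μ ≥ (8.4 + 13.23228)/2 = 10.8161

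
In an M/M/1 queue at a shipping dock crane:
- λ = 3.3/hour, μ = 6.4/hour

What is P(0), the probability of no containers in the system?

ρ = λ/μ = 3.3/6.4 = 0.5156
P(0) = 1 - ρ = 1 - 0.5156 = 0.4844
The server is idle 48.44% of the time.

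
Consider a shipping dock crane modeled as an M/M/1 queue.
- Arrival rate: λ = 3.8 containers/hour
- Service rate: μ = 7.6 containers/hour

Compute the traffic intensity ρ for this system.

Server utilization: ρ = λ/μ
ρ = 3.8/7.6 = 0.5000
The server is busy 50.00% of the time.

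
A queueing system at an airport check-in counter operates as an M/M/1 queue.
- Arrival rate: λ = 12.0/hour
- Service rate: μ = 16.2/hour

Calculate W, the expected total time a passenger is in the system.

First, compute utilization: ρ = λ/μ = 12.0/16.2 = 0.7407
For M/M/1: W = 1/(μ-λ)
W = 1/(16.2-12.0) = 1/4.20
W = 0.2381 hours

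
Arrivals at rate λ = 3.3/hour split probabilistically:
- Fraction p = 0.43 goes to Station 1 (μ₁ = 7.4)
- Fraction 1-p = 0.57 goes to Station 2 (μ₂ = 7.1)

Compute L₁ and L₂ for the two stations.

Effective rates: λ₁ = 3.3×0.43 = 1.419, λ₂ = 3.3×0.57 = 1.881
Station 1: ρ₁ = 1.419/7.4 = 0.1918, L₁ = ρ₁/(1-ρ₁) = 0.1918/(1-0.1918) = 0.2373
Station 2: ρ₂ = 1.881/7.1 = 0.2649, L₂ = ρ₂/(1-ρ₂) = 0.2649/(1-0.2649) = 0.3604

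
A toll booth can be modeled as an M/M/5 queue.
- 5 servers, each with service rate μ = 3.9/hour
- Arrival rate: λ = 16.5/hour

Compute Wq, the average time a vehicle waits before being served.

Traffic intensity: ρ = λ/(cμ) = 16.5/(5×3.9) = 0.8462
Since ρ = 0.8462 < 1, system is stable.
Offered load a = λ/μ = cρ = 16.5/3.9 = 4.2308
P₀ = [ Σₙ₌₀^4 aⁿ/n! + a^5/(5!(1-ρ)) ]⁻¹
Σ = a^0/0! + a^1/1! + a^2/2! + a^3/3! + a^4/4! = 1.0000 + 4.2308 + 8.9497 + 12.6214 + 13.3495 = 40.1514
a^5/(5!(1-ρ)) = 1355.4911/(120 × 0.1538462) = 73.4224
P₀ = 1/(40.1514 + 73.4224) = 0.008805
Lq = P₀·a^5·ρ / (5!(1-ρ)²) = 0.00880485 × 1355.4911 × 0.846154 / (120 × 0.0236686) = 3.5556
Wq = Lq/λ = 3.5556/16.5 = 0.2155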